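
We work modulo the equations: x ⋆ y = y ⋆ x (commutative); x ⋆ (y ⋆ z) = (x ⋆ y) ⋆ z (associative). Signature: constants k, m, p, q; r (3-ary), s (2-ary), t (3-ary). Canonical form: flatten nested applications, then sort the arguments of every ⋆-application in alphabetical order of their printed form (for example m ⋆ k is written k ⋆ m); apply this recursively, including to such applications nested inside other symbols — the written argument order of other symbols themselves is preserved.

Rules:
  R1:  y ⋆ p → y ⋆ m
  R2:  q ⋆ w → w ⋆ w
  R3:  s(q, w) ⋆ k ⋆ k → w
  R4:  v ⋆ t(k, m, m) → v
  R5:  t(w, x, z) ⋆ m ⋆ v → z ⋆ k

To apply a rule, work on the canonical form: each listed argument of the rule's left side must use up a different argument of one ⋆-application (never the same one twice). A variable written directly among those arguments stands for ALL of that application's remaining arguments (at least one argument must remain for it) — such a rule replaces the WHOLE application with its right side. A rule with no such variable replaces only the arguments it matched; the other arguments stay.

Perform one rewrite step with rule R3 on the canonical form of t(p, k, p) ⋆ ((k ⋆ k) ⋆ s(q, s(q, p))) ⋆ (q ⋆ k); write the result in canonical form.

Canonical form:  k ⋆ k ⋆ k ⋆ q ⋆ s(q, s(q, p)) ⋆ t(p, k, p)
Match R3:  consume k, k, s(q, s(q, p));  w := s(q, p)
New term:  k ⋆ q ⋆ s(q, p) ⋆ t(p, k, p)

Answer: k ⋆ q ⋆ s(q, p) ⋆ t(p, k, p)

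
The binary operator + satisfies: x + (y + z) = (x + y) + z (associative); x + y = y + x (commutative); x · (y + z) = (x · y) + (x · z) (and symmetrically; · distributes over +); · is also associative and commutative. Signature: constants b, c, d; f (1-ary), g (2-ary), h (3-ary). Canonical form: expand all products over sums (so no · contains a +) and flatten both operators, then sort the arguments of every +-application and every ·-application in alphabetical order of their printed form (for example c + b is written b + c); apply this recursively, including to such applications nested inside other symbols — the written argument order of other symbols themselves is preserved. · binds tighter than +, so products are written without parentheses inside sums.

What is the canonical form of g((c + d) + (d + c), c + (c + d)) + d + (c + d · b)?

Un-nest:  g(c + c + d + d, c + c + d) + d + c + b · d
Order the arguments:  b · d + c + d + g(c + c + d + d, c + c + d)

Answer: b · d + c + d + g(c + c + d + d, c + c + d)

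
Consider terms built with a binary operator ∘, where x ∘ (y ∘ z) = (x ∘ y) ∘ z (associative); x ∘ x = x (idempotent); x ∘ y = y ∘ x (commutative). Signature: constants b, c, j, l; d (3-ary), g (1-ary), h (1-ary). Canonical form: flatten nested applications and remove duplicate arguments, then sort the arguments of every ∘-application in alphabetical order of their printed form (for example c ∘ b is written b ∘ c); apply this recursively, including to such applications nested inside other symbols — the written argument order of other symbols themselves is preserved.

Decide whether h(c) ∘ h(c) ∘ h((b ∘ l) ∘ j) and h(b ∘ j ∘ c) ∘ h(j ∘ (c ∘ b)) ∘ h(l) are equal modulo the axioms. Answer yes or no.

Left:  h(c) ∘ h(c) ∘ h((b ∘ l) ∘ j)
  Simplify inside:  h((b ∘ l) ∘ j)  →  h(b ∘ j ∘ l)
  Idempotence:  drop duplicate h(c)
  Sort:  h(b ∘ j ∘ l) ∘ h(c)
Right:  h(b ∘ j ∘ c) ∘ h(j ∘ (c ∘ b)) ∘ h(l)
  Canonicalize subterm:  h(b ∘ j ∘ c)  →  h(b ∘ c ∘ j)
  Simplify inside:  h(j ∘ (c ∘ b))  →  h(b ∘ c ∘ j)
  Idempotence:  drop duplicate h(b ∘ c ∘ j)
  Order the arguments:  h(b ∘ c ∘ j) ∘ h(l)

Answer: no — h(b ∘ j ∘ l) ∘ h(c) vs h(b ∘ c ∘ j) ∘ h(l)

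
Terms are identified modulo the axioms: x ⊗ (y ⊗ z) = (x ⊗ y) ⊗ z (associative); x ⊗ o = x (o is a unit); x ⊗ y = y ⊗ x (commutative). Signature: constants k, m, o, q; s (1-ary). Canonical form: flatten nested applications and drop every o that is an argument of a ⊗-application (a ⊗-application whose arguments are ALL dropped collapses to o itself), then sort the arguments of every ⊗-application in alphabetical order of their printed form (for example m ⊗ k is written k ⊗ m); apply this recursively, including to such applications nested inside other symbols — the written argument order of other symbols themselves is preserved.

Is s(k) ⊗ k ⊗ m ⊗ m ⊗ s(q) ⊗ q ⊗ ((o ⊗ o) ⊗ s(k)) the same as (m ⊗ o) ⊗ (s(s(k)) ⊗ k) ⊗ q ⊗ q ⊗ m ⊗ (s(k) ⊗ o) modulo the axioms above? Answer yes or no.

Answer: no — k ⊗ m ⊗ m ⊗ q ⊗ s(k) ⊗ s(k) ⊗ s(q) vs k ⊗ m ⊗ m ⊗ q ⊗ q ⊗ s(k) ⊗ s(s(k))

Derivation:
Left:  s(k) ⊗ k ⊗ m ⊗ m ⊗ s(q) ⊗ q ⊗ ((o ⊗ o) ⊗ s(k))
  Merge nested applications:  s(k) ⊗ k ⊗ m ⊗ m ⊗ s(q) ⊗ q ⊗ o ⊗ o ⊗ s(k)
  Drop the unit:  drop o (×2)
  Sort arguments:  k ⊗ m ⊗ m ⊗ q ⊗ s(k) ⊗ s(k) ⊗ s(q)
Right:  (m ⊗ o) ⊗ (s(s(k)) ⊗ k) ⊗ q ⊗ q ⊗ m ⊗ (s(k) ⊗ o)
  Flatten:  m ⊗ o ⊗ s(s(k)) ⊗ k ⊗ q ⊗ q ⊗ m ⊗ s(k) ⊗ o
  Drop the unit:  drop o (×2)
  Sort:  k ⊗ m ⊗ m ⊗ q ⊗ q ⊗ s(k) ⊗ s(s(k))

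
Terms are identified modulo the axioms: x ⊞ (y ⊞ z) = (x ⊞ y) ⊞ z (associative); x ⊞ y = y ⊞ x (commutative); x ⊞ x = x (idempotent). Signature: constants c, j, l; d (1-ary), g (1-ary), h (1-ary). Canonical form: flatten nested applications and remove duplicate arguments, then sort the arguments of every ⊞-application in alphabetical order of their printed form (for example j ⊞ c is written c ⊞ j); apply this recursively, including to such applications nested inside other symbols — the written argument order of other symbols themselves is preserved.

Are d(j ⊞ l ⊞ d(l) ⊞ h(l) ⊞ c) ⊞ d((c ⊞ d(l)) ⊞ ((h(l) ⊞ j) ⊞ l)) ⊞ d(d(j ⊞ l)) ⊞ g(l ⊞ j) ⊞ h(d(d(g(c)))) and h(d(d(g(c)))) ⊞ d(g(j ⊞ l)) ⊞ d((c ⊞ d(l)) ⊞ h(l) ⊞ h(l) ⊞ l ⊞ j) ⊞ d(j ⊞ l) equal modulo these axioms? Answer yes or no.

Answer: no — d(c ⊞ d(l) ⊞ h(l) ⊞ j ⊞ l) ⊞ d(d(j ⊞ l)) ⊞ g(j ⊞ l) ⊞ h(d(d(g(c)))) vs d(c ⊞ d(l) ⊞ h(l) ⊞ j ⊞ l) ⊞ d(g(j ⊞ l)) ⊞ d(j ⊞ l) ⊞ h(d(d(g(c))))

Derivation:
Left:  d(j ⊞ l ⊞ d(l) ⊞ h(l) ⊞ c) ⊞ d((c ⊞ d(l)) ⊞ ((h(l) ⊞ j) ⊞ l)) ⊞ d(d(j ⊞ l)) ⊞ g(l ⊞ j) ⊞ h(d(d(g(c))))
  Simplify inside:  d(j ⊞ l ⊞ d(l) ⊞ h(l) ⊞ c)  →  d(c ⊞ d(l) ⊞ h(l) ⊞ j ⊞ l)
  Canonicalize subterm:  d((c ⊞ d(l)) ⊞ ((h(l) ⊞ j) ⊞ l))  →  d(c ⊞ d(l) ⊞ h(l) ⊞ j ⊞ l)
  Canonicalize subterm:  g(l ⊞ j)  →  g(j ⊞ l)
  Drop duplicates:  drop duplicate d(c ⊞ d(l) ⊞ h(l) ⊞ j ⊞ l)
  Order the arguments:  d(c ⊞ d(l) ⊞ h(l) ⊞ j ⊞ l) ⊞ d(d(j ⊞ l)) ⊞ g(j ⊞ l) ⊞ h(d(d(g(c))))
Right:  h(d(d(g(c)))) ⊞ d(g(j ⊞ l)) ⊞ d((c ⊞ d(l)) ⊞ h(l) ⊞ h(l) ⊞ l ⊞ j) ⊞ d(j ⊞ l)
  Inside:  d((c ⊞ d(l)) ⊞ h(l) ⊞ h(l) ⊞ l ⊞ j)  →  d(c ⊞ d(l) ⊞ h(l) ⊞ j ⊞ l)
  Sort:  d(c ⊞ d(l) ⊞ h(l) ⊞ j ⊞ l) ⊞ d(g(j ⊞ l)) ⊞ d(j ⊞ l) ⊞ h(d(d(g(c))))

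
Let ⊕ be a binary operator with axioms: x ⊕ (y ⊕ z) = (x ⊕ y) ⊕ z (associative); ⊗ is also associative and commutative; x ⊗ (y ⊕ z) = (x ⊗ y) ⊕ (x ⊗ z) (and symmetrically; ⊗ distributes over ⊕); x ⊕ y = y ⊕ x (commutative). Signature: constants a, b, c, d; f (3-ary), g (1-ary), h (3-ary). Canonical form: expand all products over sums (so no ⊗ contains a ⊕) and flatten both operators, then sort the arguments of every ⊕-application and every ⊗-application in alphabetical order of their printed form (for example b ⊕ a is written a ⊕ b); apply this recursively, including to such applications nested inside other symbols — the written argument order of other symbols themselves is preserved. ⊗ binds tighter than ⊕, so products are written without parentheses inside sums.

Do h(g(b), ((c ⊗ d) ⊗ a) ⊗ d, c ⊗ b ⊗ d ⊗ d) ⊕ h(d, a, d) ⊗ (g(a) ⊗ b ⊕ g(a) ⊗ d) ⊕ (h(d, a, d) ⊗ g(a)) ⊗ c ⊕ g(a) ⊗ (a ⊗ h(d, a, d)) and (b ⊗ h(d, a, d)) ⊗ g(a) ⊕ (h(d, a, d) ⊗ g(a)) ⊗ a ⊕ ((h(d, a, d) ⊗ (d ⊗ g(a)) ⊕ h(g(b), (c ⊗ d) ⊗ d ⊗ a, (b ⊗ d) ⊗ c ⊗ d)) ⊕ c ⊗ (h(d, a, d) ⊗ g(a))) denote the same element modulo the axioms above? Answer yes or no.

Answer: yes — both canonical forms are a ⊗ g(a) ⊗ h(d, a, d) ⊕ b ⊗ g(a) ⊗ h(d, a, d) ⊕ c ⊗ g(a) ⊗ h(d, a, d) ⊕ d ⊗ g(a) ⊗ h(d, a, d) ⊕ h(g(b), a ⊗ c ⊗ d ⊗ d, b ⊗ c ⊗ d ⊗ d)

Derivation:
Left:  h(g(b), ((c ⊗ d) ⊗ a) ⊗ d, c ⊗ b ⊗ d ⊗ d) ⊕ h(d, a, d) ⊗ (g(a) ⊗ b ⊕ g(a) ⊗ d) ⊕ (h(d, a, d) ⊗ g(a)) ⊗ c ⊕ g(a) ⊗ (a ⊗ h(d, a, d))
  Expand:  h(g(b), a ⊗ c ⊗ d ⊗ d, b ⊗ c ⊗ d ⊗ d) ⊕ b ⊗ g(a) ⊗ h(d, a, d) ⊕ d ⊗ g(a) ⊗ h(d, a, d) ⊕ c ⊗ g(a) ⊗ h(d, a, d) ⊕ a ⊗ g(a) ⊗ h(d, a, d)
  Order the arguments:  a ⊗ g(a) ⊗ h(d, a, d) ⊕ b ⊗ g(a) ⊗ h(d, a, d) ⊕ c ⊗ g(a) ⊗ h(d, a, d) ⊕ d ⊗ g(a) ⊗ h(d, a, d) ⊕ h(g(b), a ⊗ c ⊗ d ⊗ d, b ⊗ c ⊗ d ⊗ d)
Right:  (b ⊗ h(d, a, d)) ⊗ g(a) ⊕ (h(d, a, d) ⊗ g(a)) ⊗ a ⊕ ((h(d, a, d) ⊗ (d ⊗ g(a)) ⊕ h(g(b), (c ⊗ d) ⊗ d ⊗ a, (b ⊗ d) ⊗ c ⊗ d)) ⊕ c ⊗ (h(d, a, d) ⊗ g(a)))
  Un-nest:  b ⊗ g(a) ⊗ h(d, a, d) ⊕ a ⊗ g(a) ⊗ h(d, a, d) ⊕ d ⊗ g(a) ⊗ h(d, a, d) ⊕ h(g(b), a ⊗ c ⊗ d ⊗ d, b ⊗ c ⊗ d ⊗ d) ⊕ c ⊗ g(a) ⊗ h(d, a, d)
  Order the arguments:  a ⊗ g(a) ⊗ h(d, a, d) ⊕ b ⊗ g(a) ⊗ h(d, a, d) ⊕ c ⊗ g(a) ⊗ h(d, a, d) ⊕ d ⊗ g(a) ⊗ h(d, a, d) ⊕ h(g(b), a ⊗ c ⊗ d ⊗ d, b ⊗ c ⊗ d ⊗ d)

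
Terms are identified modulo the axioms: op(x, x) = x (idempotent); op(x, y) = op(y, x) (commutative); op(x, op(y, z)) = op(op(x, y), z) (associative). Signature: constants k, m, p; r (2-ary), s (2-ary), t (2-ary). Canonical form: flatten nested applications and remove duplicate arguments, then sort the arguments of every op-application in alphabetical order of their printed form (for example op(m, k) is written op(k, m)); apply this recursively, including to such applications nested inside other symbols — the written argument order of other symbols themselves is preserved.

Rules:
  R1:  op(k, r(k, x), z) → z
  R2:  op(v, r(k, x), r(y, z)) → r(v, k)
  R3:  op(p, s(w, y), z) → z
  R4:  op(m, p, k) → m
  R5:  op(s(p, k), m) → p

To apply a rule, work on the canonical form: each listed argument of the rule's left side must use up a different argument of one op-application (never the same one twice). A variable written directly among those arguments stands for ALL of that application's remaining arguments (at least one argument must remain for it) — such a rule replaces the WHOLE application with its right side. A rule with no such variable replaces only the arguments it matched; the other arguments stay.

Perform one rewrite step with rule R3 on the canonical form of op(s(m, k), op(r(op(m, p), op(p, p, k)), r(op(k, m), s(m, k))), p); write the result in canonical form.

Answer: op(r(op(k, m), s(m, k)), r(op(m, p), op(k, p)))

Derivation:
Canonical form:  op(p, r(op(k, m), s(m, k)), r(op(m, p), op(k, p)), s(m, k))
Match R3:  consume p, s(m, k);  w := m, y := k, z := op(r(op(k, m), s(m, k)), r(op(m, p), op(k, p)))
Every leftover argument binds to the variable; the entire application is replaced.
Result:  op(r(op(k, m), s(m, k)), r(op(m, p), op(k, p)))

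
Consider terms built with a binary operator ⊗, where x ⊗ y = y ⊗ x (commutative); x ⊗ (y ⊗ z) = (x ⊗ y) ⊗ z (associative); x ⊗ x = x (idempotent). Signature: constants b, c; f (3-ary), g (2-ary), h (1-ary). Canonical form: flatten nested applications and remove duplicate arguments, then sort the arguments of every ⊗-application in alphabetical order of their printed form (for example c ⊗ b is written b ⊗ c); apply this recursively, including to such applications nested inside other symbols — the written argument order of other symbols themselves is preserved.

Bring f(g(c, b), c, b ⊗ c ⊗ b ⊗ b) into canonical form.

Answer: f(g(c, b), c, b ⊗ c)

Derivation:
Descend into:  b ⊗ c ⊗ b ⊗ b
Deduplicate:  drop duplicate b, b
Sort:  b ⊗ c
Put back:  f(g(c, b), c, b ⊗ c)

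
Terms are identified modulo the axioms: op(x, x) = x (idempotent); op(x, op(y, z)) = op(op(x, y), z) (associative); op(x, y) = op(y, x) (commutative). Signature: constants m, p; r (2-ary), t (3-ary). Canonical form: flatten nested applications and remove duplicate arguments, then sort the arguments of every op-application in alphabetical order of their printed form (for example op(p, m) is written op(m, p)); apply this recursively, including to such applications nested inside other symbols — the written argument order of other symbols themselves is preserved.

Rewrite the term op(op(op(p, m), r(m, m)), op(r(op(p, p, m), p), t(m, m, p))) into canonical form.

Answer: op(m, p, r(m, m), r(op(m, p), p), t(m, m, p))

Derivation:
Un-nest:  op(p, m, r(m, m), r(op(p, p, m), p), t(m, m, p))
Canonicalize subterm:  r(op(p, p, m), p)  →  r(op(m, p), p)
Order the arguments:  op(m, p, r(m, m), r(op(m, p), p), t(m, m, p))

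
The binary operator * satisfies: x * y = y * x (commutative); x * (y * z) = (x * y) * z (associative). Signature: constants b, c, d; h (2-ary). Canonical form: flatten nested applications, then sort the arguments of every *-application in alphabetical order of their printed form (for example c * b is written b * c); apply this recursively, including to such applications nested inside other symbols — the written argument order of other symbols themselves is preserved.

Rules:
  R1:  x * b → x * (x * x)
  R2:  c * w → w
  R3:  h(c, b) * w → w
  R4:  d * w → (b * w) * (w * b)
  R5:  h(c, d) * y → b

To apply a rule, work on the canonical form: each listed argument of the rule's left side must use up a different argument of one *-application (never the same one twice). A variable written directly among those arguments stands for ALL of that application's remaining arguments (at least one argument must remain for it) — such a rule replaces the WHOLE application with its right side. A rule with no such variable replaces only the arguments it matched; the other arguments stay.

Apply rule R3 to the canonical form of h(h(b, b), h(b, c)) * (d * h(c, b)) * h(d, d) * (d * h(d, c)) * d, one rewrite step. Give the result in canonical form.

Canonical form:  d * d * d * h(c, b) * h(d, c) * h(d, d) * h(h(b, b), h(b, c))
Match R3:  consume h(c, b);  w := d * d * d * h(d, c) * h(d, d) * h(h(b, b), h(b, c))
The variable takes the whole remainder — replace the entire application.
New term:  d * d * d * h(d, c) * h(d, d) * h(h(b, b), h(b, c))

Answer: d * d * d * h(d, c) * h(d, d) * h(h(b, b), h(b, c))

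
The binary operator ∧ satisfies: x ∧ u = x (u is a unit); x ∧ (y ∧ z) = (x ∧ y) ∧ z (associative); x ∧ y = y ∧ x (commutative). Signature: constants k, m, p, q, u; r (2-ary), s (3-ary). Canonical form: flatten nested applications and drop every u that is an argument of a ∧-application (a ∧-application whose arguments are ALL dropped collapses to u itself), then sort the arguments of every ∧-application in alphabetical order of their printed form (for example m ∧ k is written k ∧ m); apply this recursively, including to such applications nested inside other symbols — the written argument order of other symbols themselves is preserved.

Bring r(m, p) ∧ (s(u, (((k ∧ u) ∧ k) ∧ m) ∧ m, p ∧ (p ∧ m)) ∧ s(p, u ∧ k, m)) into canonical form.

Un-nest:  r(m, p) ∧ s(u, (((k ∧ u) ∧ k) ∧ m) ∧ m, p ∧ (p ∧ m)) ∧ s(p, u ∧ k, m)
Simplify inside:  s(u, (((k ∧ u) ∧ k) ∧ m) ∧ m, p ∧ (p ∧ m))  →  s(u, k ∧ k ∧ m ∧ m, m ∧ p ∧ p)
Simplify inside:  s(p, u ∧ k, m)  →  s(p, k, m)
Sort arguments:  r(m, p) ∧ s(p, k, m) ∧ s(u, k ∧ k ∧ m ∧ m, m ∧ p ∧ p)

Answer: r(m, p) ∧ s(p, k, m) ∧ s(u, k ∧ k ∧ m ∧ m, m ∧ p ∧ p)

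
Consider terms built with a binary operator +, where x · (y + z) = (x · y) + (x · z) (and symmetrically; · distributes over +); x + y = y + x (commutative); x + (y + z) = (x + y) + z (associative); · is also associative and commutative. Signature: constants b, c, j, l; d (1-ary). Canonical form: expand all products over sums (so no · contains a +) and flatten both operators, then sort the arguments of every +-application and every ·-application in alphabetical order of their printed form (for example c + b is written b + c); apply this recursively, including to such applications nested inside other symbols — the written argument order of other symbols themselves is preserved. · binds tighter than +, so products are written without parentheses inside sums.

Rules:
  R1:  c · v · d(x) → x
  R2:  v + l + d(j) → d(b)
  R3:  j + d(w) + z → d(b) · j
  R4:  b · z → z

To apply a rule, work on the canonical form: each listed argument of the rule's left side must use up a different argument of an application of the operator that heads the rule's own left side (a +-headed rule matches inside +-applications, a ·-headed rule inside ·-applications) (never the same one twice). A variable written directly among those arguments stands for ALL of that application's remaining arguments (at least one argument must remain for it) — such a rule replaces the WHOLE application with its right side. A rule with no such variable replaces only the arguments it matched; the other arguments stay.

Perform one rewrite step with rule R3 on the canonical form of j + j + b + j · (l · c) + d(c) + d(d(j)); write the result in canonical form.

Canonical form:  b + c · j · l + d(c) + d(d(j)) + j + j
Apply R3:  consuming d(c), j;  w := c, z := b + c · j · l + d(d(j)) + j
The extension variable absorbs all remaining arguments, so the whole application is rewritten.
New term:  d(b) · j

Answer: d(b) · j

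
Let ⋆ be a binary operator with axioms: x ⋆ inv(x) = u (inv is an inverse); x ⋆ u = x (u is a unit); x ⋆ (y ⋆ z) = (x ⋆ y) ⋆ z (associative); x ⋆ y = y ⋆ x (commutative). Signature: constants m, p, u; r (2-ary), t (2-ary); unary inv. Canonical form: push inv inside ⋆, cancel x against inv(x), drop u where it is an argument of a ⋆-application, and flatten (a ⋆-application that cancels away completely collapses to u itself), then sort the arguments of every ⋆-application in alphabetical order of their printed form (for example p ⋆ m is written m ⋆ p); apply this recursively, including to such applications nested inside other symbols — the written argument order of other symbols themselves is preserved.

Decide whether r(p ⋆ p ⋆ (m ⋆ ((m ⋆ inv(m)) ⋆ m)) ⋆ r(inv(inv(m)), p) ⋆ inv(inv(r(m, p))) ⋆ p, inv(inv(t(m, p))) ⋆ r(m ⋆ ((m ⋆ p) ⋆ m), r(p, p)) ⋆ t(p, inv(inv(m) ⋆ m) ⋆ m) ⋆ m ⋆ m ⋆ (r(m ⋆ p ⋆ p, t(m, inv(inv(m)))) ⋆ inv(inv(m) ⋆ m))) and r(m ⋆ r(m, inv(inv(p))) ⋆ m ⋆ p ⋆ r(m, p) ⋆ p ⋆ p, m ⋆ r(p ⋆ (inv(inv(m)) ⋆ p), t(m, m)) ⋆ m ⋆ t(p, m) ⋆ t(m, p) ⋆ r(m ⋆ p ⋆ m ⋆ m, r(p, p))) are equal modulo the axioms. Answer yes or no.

Left:  r(p ⋆ p ⋆ (m ⋆ ((m ⋆ inv(m)) ⋆ m)) ⋆ r(inv(inv(m)), p) ⋆ inv(inv(r(m, p))) ⋆ p, inv(inv(t(m, p))) ⋆ r(m ⋆ ((m ⋆ p) ⋆ m), r(p, p)) ⋆ t(p, inv(inv(m) ⋆ m) ⋆ m) ⋆ m ⋆ m ⋆ (r(m ⋆ p ⋆ p, t(m, inv(inv(m)))) ⋆ inv(inv(m) ⋆ m)))
  Focus inside:  inv(inv(t(m, p))) ⋆ r(m ⋆ ((m ⋆ p) ⋆ m), r(p, p)) ⋆ t(p, inv(inv(m) ⋆ m) ⋆ m) ⋆ m ⋆ m ⋆ (r(m ⋆ p ⋆ p, t(m, inv(inv(m)))) ⋆ inv(inv(m) ⋆ m))
  Push inv inside:  distribute inv over ⋆ and collapse double inv
  Combine occurrences:  t(m, p) ⋆ r(m ⋆ m ⋆ m ⋆ p, r(p, p)) ⋆ t(p, m) ⋆ m ⋆ m ⋆ r(m ⋆ p ⋆ p, t(m, m))
  Sort:  m ⋆ m ⋆ r(m ⋆ m ⋆ m ⋆ p, r(p, p)) ⋆ r(m ⋆ p ⋆ p, t(m, m)) ⋆ t(m, p) ⋆ t(p, m)
  Put back:  r(m ⋆ m ⋆ p ⋆ p ⋆ p ⋆ r(m, p) ⋆ r(m, p), m ⋆ m ⋆ r(m ⋆ m ⋆ m ⋆ p, r(p, p)) ⋆ r(m ⋆ p ⋆ p, t(m, m)) ⋆ t(m, p) ⋆ t(p, m))
Right:  r(m ⋆ r(m, inv(inv(p))) ⋆ m ⋆ p ⋆ r(m, p) ⋆ p ⋆ p, m ⋆ r(p ⋆ (inv(inv(m)) ⋆ p), t(m, m)) ⋆ m ⋆ t(p, m) ⋆ t(m, p) ⋆ r(m ⋆ p ⋆ m ⋆ m, r(p, p)))
  Descend into:  m ⋆ r(p ⋆ (inv(inv(m)) ⋆ p), t(m, m)) ⋆ m ⋆ t(p, m) ⋆ t(m, p) ⋆ r(m ⋆ p ⋆ m ⋆ m, r(p, p))
  Push inv inside:  distribute inv over ⋆ and collapse double inv
  Collect terms:  m ⋆ m ⋆ r(m ⋆ p ⋆ p, t(m, m)) ⋆ t(p, m) ⋆ t(m, p) ⋆ r(m ⋆ m ⋆ m ⋆ p, r(p, p))
  Sort arguments:  m ⋆ m ⋆ r(m ⋆ m ⋆ m ⋆ p, r(p, p)) ⋆ r(m ⋆ p ⋆ p, t(m, m)) ⋆ t(m, p) ⋆ t(p, m)
  Rebuild:  r(m ⋆ m ⋆ p ⋆ p ⋆ p ⋆ r(m, p) ⋆ r(m, p), m ⋆ m ⋆ r(m ⋆ m ⋆ m ⋆ p, r(p, p)) ⋆ r(m ⋆ p ⋆ p, t(m, m)) ⋆ t(m, p) ⋆ t(p, m))

Answer: yes — both canonical forms are r(m ⋆ m ⋆ p ⋆ p ⋆ p ⋆ r(m, p) ⋆ r(m, p), m ⋆ m ⋆ r(m ⋆ m ⋆ m ⋆ p, r(p, p)) ⋆ r(m ⋆ p ⋆ p, t(m, m)) ⋆ t(m, p) ⋆ t(p, m))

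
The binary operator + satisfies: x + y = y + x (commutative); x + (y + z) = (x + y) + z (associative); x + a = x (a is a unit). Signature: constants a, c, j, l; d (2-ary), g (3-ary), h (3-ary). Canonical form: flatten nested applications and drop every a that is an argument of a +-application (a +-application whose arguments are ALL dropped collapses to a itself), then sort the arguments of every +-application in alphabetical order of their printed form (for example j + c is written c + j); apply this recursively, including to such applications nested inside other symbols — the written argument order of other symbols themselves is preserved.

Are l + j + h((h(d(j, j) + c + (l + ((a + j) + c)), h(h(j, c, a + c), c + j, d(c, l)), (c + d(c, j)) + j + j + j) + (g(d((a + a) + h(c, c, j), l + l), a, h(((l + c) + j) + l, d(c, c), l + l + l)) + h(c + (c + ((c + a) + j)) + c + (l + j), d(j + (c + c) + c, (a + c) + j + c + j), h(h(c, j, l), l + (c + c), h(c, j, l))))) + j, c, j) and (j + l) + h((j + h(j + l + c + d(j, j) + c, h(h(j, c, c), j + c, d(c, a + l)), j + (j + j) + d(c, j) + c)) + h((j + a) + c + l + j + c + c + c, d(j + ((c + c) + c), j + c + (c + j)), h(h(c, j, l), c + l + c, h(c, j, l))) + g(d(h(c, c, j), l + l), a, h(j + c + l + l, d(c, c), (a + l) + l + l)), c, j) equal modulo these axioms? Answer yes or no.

Answer: yes — both canonical forms are h(g(d(h(c, c, j), l + l), a, h(c + j + l + l, d(c, c), l + l + l)) + h(c + c + c + c + j + j + l, d(c + c + c + j, c + c + j + j), h(h(c, j, l), c + c + l, h(c, j, l))) + h(c + c + d(j, j) + j + l, h(h(j, c, c), c + j, d(c, l)), c + d(c, j) + j + j + j) + j, c, j) + j + l

Derivation:
Left:  l + j + h((h(d(j, j) + c + (l + ((a + j) + c)), h(h(j, c, a + c), c + j, d(c, l)), (c + d(c, j)) + j + j + j) + (g(d((a + a) + h(c, c, j), l + l), a, h(((l + c) + j) + l, d(c, c), l + l + l)) + h(c + (c + ((c + a) + j)) + c + (l + j), d(j + (c + c) + c, (a + c) + j + c + j), h(h(c, j, l), l + (c + c), h(c, j, l))))) + j, c, j)
  Inside:  h((h(d(j, j) + c + (l + ((a + j) + c)), h(h(j, c, a + c), c + j, d(c, l)), (c + d(c, j)) + j + j + j) + (g(d((a + a) + h(c, c, j), l + l), a, h(((l + c) + j) + l, d(c, c), l + l + l)) + h(c + (c + ((c + a) + j)) + c + (l + j), d(j + (c + c) + c, (a + c) + j + c + j), h(h(c, j, l), l + (c + c), h(c, j, l))))) + j, c, j)  →  h(g(d(h(c, c, j), l + l), a, h(c + j + l + l, d(c, c), l + l + l)) + h(c + c + c + c + j + j + l, d(c + c + c + j, c + c + j + j), h(h(c, j, l), c + c + l, h(c, j, l))) + h(c + c + d(j, j) + j + l, h(h(j, c, c), c + j, d(c, l)), c + d(c, j) + j + j + j) + j, c, j)
  Order the arguments:  h(g(d(h(c, c, j), l + l), a, h(c + j + l + l, d(c, c), l + l + l)) + h(c + c + c + c + j + j + l, d(c + c + c + j, c + c + j + j), h(h(c, j, l), c + c + l, h(c, j, l))) + h(c + c + d(j, j) + j + l, h(h(j, c, c), c + j, d(c, l)), c + d(c, j) + j + j + j) + j, c, j) + j + l
Right:  (j + l) + h((j + h(j + l + c + d(j, j) + c, h(h(j, c, c), j + c, d(c, a + l)), j + (j + j) + d(c, j) + c)) + h((j + a) + c + l + j + c + c + c, d(j + ((c + c) + c), j + c + (c + j)), h(h(c, j, l), c + l + c, h(c, j, l))) + g(d(h(c, c, j), l + l), a, h(j + c + l + l, d(c, c), (a + l) + l + l)), c, j)
  Flatten:  j + l + h((j + h(j + l + c + d(j, j) + c, h(h(j, c, c), j + c, d(c, a + l)), j + (j + j) + d(c, j) + c)) + h((j + a) + c + l + j + c + c + c, d(j + ((c + c) + c), j + c + (c + j)), h(h(c, j, l), c + l + c, h(c, j, l))) + g(d(h(c, c, j), l + l), a, h(j + c + l + l, d(c, c), (a + l) + l + l)), c, j)
  Simplify inside:  h((j + h(j + l + c + d(j, j) + c, h(h(j, c, c), j + c, d(c, a + l)), j + (j + j) + d(c, j) + c)) + h((j + a) + c + l + j + c + c + c, d(j + ((c + c) + c), j + c + (c + j)), h(h(c, j, l), c + l + c, h(c, j, l))) + g(d(h(c, c, j), l + l), a, h(j + c + l + l, d(c, c), (a + l) + l + l)), c, j)  →  h(g(d(h(c, c, j), l + l), a, h(c + j + l + l, d(c, c), l + l + l)) + h(c + c + c + c + j + j + l, d(c + c + c + j, c + c + j + j), h(h(c, j, l), c + c + l, h(c, j, l))) + h(c + c + d(j, j) + j + l, h(h(j, c, c), c + j, d(c, l)), c + d(c, j) + j + j + j) + j, c, j)
  Sort arguments:  h(g(d(h(c, c, j), l + l), a, h(c + j + l + l, d(c, c), l + l + l)) + h(c + c + c + c + j + j + l, d(c + c + c + j, c + c + j + j), h(h(c, j, l), c + c + l, h(c, j, l))) + h(c + c + d(j, j) + j + l, h(h(j, c, c), c + j, d(c, l)), c + d(c, j) + j + j + j) + j, c, j) + j + l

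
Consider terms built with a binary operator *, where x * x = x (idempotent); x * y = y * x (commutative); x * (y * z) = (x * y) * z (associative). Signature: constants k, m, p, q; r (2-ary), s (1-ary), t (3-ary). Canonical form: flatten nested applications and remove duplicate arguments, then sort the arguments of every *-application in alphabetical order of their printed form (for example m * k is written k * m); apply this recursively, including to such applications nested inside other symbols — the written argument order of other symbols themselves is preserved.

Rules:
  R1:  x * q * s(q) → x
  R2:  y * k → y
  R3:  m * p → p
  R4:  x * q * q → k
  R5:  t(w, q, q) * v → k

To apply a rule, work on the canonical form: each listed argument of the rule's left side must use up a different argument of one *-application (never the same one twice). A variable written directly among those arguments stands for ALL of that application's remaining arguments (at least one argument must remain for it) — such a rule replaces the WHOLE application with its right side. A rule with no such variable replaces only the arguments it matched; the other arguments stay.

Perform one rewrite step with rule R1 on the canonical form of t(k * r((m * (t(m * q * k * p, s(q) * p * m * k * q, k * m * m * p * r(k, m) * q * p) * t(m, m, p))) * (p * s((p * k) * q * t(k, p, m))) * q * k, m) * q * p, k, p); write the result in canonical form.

Answer: t(k * p * q * r(k * m * p * q * s(k * p * q * t(k, p, m)) * t(k * m * p * q, k * m * p, k * m * p * q * r(k, m)) * t(m, m, p), m), k, p)

Derivation:
Canonical form:  t(k * p * q * r(k * m * p * q * s(k * p * q * t(k, p, m)) * t(k * m * p * q, k * m * p * q * s(q), k * m * p * q * r(k, m)) * t(m, m, p), m), k, p)
Apply R1:  consuming q, s(q);  x := k * m * p
Every leftover argument binds to the variable; the entire application is replaced.
Giving:  t(k * p * q * r(k * m * p * q * s(k * p * q * t(k, p, m)) * t(k * m * p * q, k * m * p, k * m * p * q * r(k, m)) * t(m, m, p), m), k, p)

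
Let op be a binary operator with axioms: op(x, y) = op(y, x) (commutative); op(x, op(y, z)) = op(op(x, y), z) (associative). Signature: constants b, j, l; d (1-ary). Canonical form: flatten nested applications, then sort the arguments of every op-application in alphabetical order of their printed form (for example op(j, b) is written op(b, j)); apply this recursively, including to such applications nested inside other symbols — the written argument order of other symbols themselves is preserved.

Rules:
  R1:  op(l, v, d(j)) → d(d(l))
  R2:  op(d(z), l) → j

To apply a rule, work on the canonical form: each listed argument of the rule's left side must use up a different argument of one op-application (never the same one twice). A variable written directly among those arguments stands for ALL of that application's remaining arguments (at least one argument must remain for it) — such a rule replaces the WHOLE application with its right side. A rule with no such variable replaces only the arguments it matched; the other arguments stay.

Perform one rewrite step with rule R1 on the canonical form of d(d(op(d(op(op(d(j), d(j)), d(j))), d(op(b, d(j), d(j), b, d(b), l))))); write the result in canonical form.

Answer: d(d(op(d(d(d(l))), d(op(d(j), d(j), d(j))))))

Derivation:
Canonical form:  d(d(op(d(op(b, b, d(b), d(j), d(j), l)), d(op(d(j), d(j), d(j))))))
Match R1:  consume d(j), l;  v := op(b, b, d(b), d(j))
Every leftover argument binds to the variable; the entire application is replaced.
Giving:  d(d(op(d(d(d(l))), d(op(d(j), d(j), d(j))))))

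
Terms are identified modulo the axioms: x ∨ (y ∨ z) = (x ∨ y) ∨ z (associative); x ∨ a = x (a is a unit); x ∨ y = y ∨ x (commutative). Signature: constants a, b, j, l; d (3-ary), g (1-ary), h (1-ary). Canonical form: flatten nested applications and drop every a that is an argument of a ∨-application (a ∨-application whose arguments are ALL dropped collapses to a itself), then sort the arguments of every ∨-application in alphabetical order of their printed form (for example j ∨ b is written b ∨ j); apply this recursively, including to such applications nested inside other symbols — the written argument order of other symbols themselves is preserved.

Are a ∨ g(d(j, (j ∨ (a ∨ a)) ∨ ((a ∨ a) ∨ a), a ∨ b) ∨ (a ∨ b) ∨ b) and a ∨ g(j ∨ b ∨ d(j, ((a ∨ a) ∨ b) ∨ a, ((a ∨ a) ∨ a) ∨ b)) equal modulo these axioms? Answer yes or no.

Left:  a ∨ g(d(j, (j ∨ (a ∨ a)) ∨ ((a ∨ a) ∨ a), a ∨ b) ∨ (a ∨ b) ∨ b)
  Canonicalize subterm:  g(d(j, (j ∨ (a ∨ a)) ∨ ((a ∨ a) ∨ a), a ∨ b) ∨ (a ∨ b) ∨ b)  →  g(b ∨ b ∨ d(j, j, b))
  Units out:  drop a
  Order the arguments:  g(b ∨ b ∨ d(j, j, b))
Right:  a ∨ g(j ∨ b ∨ d(j, ((a ∨ a) ∨ b) ∨ a, ((a ∨ a) ∨ a) ∨ b))
  Canonicalize subterm:  g(j ∨ b ∨ d(j, ((a ∨ a) ∨ b) ∨ a, ((a ∨ a) ∨ a) ∨ b))  →  g(b ∨ d(j, b, b) ∨ j)
  Unit:  drop a
  Order the arguments:  g(b ∨ d(j, b, b) ∨ j)

Answer: no — g(b ∨ b ∨ d(j, j, b)) vs g(b ∨ d(j, b, b) ∨ j)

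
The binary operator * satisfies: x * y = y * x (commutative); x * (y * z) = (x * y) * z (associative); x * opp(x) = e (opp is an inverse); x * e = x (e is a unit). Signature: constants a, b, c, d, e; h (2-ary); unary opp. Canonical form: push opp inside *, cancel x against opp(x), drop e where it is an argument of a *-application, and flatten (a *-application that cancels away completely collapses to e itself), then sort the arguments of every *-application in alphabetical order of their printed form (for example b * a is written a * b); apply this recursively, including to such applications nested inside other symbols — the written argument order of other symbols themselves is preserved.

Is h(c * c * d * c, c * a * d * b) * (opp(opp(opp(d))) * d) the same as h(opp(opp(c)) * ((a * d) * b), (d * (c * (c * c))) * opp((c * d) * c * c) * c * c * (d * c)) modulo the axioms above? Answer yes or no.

Left:  h(c * c * d * c, c * a * d * b) * (opp(opp(opp(d))) * d)
  Push opp inside:  distribute opp over * and collapse double opp
  Cancel inverse pairs:  d cancels
  Collect terms:  h(c * c * c * d, a * b * c * d)
Right:  h(opp(opp(c)) * ((a * d) * b), (d * (c * (c * c))) * opp((c * d) * c * c) * c * c * (d * c))
  Descend into:  (d * (c * (c * c))) * opp((c * d) * c * c) * c * c * (d * c)
  Push opp inside:  distribute opp over * and collapse double opp
  Collect:  d * c * c * c
  Sort:  c * c * c * d
  Reassemble:  h(a * b * c * d, c * c * c * d)

Answer: no — h(c * c * c * d, a * b * c * d) vs h(a * b * c * d, c * c * c * d)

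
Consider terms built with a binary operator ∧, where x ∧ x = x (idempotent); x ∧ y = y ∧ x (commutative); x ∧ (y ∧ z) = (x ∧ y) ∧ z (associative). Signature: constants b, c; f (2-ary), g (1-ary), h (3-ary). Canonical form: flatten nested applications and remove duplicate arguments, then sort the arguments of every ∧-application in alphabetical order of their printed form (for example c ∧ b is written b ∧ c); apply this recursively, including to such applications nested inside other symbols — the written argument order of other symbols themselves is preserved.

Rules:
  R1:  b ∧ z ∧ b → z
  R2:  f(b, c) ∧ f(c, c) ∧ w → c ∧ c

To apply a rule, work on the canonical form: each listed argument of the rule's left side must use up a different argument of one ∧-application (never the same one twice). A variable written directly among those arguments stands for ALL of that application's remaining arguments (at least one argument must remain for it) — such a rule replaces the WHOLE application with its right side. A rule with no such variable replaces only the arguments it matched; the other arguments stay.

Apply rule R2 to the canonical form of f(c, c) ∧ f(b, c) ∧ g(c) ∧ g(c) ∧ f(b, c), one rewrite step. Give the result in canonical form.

Canonical form:  f(b, c) ∧ f(c, c) ∧ g(c)
Apply R2:  consuming f(b, c), f(c, c);  w := g(c)
The variable takes the whole remainder — replace the entire application.
New term:  c

Answer: c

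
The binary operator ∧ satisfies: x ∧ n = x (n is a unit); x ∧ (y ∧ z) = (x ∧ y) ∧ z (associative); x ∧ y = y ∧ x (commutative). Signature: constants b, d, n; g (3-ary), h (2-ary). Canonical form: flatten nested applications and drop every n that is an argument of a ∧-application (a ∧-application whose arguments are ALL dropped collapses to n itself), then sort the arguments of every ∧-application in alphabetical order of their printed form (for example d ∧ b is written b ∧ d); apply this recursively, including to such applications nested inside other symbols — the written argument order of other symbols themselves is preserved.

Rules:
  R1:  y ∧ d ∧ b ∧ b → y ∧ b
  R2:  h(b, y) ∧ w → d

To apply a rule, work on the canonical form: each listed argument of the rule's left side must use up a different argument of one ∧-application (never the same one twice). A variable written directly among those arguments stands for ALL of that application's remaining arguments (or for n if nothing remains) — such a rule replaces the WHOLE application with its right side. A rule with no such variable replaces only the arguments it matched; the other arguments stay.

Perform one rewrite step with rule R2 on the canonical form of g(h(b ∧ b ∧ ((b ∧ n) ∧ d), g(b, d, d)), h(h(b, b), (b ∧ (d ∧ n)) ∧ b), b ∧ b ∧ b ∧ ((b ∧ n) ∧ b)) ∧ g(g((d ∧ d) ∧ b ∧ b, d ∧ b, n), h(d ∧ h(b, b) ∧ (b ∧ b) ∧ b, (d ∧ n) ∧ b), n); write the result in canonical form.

Answer: g(g(b ∧ b ∧ d ∧ d, b ∧ d, n), h(d, b ∧ d), n) ∧ g(h(b ∧ b ∧ b ∧ d, g(b, d, d)), h(h(b, b), b ∧ b ∧ d), b ∧ b ∧ b ∧ b ∧ b)

Derivation:
Canonical form:  g(g(b ∧ b ∧ d ∧ d, b ∧ d, n), h(b ∧ b ∧ b ∧ d ∧ h(b, b), b ∧ d), n) ∧ g(h(b ∧ b ∧ b ∧ d, g(b, d, d)), h(h(b, b), b ∧ b ∧ d), b ∧ b ∧ b ∧ b ∧ b)
Apply R2:  consuming h(b, b);  w := b ∧ b ∧ b ∧ d, y := b
The extension variable absorbs all remaining arguments, so the whole application is rewritten.
Result:  g(g(b ∧ b ∧ d ∧ d, b ∧ d, n), h(d, b ∧ d), n) ∧ g(h(b ∧ b ∧ b ∧ d, g(b, d, d)), h(h(b, b), b ∧ b ∧ d), b ∧ b ∧ b ∧ b ∧ b)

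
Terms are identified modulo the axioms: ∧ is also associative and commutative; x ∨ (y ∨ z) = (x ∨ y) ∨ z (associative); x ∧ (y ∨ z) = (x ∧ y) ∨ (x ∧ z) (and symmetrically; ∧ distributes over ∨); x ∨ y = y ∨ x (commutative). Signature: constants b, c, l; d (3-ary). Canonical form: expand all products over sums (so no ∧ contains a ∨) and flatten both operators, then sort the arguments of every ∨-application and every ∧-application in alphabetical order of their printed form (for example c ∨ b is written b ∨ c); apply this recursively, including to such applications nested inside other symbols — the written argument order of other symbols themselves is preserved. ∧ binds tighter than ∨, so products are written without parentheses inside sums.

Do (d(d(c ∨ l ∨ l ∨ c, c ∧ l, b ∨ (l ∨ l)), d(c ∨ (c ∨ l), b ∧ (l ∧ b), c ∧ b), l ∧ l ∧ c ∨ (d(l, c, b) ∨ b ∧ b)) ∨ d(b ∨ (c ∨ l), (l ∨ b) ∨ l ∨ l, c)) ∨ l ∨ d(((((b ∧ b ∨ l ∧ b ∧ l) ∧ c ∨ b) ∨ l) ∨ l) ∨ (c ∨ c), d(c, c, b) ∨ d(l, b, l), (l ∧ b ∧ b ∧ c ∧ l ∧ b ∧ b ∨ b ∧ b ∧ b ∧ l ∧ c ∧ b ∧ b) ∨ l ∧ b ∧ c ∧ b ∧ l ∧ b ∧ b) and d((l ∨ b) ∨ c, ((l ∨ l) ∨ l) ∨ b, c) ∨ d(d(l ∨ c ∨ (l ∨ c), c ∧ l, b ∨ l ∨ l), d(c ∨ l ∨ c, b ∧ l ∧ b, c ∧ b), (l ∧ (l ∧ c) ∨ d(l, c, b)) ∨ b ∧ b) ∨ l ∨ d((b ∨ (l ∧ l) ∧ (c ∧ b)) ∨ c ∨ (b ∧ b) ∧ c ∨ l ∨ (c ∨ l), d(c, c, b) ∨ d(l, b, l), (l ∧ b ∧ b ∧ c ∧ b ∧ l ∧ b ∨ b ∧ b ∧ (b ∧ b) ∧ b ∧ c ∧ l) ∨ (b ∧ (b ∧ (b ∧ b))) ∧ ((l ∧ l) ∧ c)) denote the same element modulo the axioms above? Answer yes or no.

Left:  (d(d(c ∨ l ∨ l ∨ c, c ∧ l, b ∨ (l ∨ l)), d(c ∨ (c ∨ l), b ∧ (l ∧ b), c ∧ b), l ∧ l ∧ c ∨ (d(l, c, b) ∨ b ∧ b)) ∨ d(b ∨ (c ∨ l), (l ∨ b) ∨ l ∨ l, c)) ∨ l ∨ d(((((b ∧ b ∨ l ∧ b ∧ l) ∧ c ∨ b) ∨ l) ∨ l) ∨ (c ∨ c), d(c, c, b) ∨ d(l, b, l), (l ∧ b ∧ b ∧ c ∧ l ∧ b ∧ b ∨ b ∧ b ∧ b ∧ l ∧ c ∧ b ∧ b) ∨ l ∧ b ∧ c ∧ b ∧ l ∧ b ∧ b)
  Expand:  d(d(c ∨ c ∨ l ∨ l, c ∧ l, b ∨ l ∨ l), d(c ∨ c ∨ l, b ∧ b ∧ l, b ∧ c), b ∧ b ∨ c ∧ l ∧ l ∨ d(l, c, b)) ∨ d(b ∨ c ∨ l, b ∨ l ∨ l ∨ l, c) ∨ l ∨ d(b ∨ b ∧ b ∧ c ∨ b ∧ c ∧ l ∧ l ∨ c ∨ c ∨ l ∨ l, d(c, c, b) ∨ d(l, b, l), b ∧ b ∧ b ∧ b ∧ b ∧ c ∧ l ∨ b ∧ b ∧ b ∧ b ∧ c ∧ l ∧ l ∨ b ∧ b ∧ b ∧ b ∧ c ∧ l ∧ l)
  Sort:  d(b ∨ b ∧ b ∧ c ∨ b ∧ c ∧ l ∧ l ∨ c ∨ c ∨ l ∨ l, d(c, c, b) ∨ d(l, b, l), b ∧ b ∧ b ∧ b ∧ b ∧ c ∧ l ∨ b ∧ b ∧ b ∧ b ∧ c ∧ l ∧ l ∨ b ∧ b ∧ b ∧ b ∧ c ∧ l ∧ l) ∨ d(b ∨ c ∨ l, b ∨ l ∨ l ∨ l, c) ∨ d(d(c ∨ c ∨ l ∨ l, c ∧ l, b ∨ l ∨ l), d(c ∨ c ∨ l, b ∧ b ∧ l, b ∧ c), b ∧ b ∨ c ∧ l ∧ l ∨ d(l, c, b)) ∨ l
Right:  d((l ∨ b) ∨ c, ((l ∨ l) ∨ l) ∨ b, c) ∨ d(d(l ∨ c ∨ (l ∨ c), c ∧ l, b ∨ l ∨ l), d(c ∨ l ∨ c, b ∧ l ∧ b, c ∧ b), (l ∧ (l ∧ c) ∨ d(l, c, b)) ∨ b ∧ b) ∨ l ∨ d((b ∨ (l ∧ l) ∧ (c ∧ b)) ∨ c ∨ (b ∧ b) ∧ c ∨ l ∨ (c ∨ l), d(c, c, b) ∨ d(l, b, l), (l ∧ b ∧ b ∧ c ∧ b ∧ l ∧ b ∨ b ∧ b ∧ (b ∧ b) ∧ b ∧ c ∧ l) ∨ (b ∧ (b ∧ (b ∧ b))) ∧ ((l ∧ l) ∧ c))
  Un-nest:  d(b ∨ c ∨ l, b ∨ l ∨ l ∨ l, c) ∨ d(d(c ∨ c ∨ l ∨ l, c ∧ l, b ∨ l ∨ l), d(c ∨ c ∨ l, b ∧ b ∧ l, b ∧ c), b ∧ b ∨ c ∧ l ∧ l ∨ d(l, c, b)) ∨ l ∨ d(b ∨ b ∧ b ∧ c ∨ b ∧ c ∧ l ∧ l ∨ c ∨ c ∨ l ∨ l, d(c, c, b) ∨ d(l, b, l), b ∧ b ∧ b ∧ b ∧ b ∧ c ∧ l ∨ b ∧ b ∧ b ∧ b ∧ c ∧ l ∧ l ∨ b ∧ b ∧ b ∧ b ∧ c ∧ l ∧ l)
  Sort arguments:  d(b ∨ b ∧ b ∧ c ∨ b ∧ c ∧ l ∧ l ∨ c ∨ c ∨ l ∨ l, d(c, c, b) ∨ d(l, b, l), b ∧ b ∧ b ∧ b ∧ b ∧ c ∧ l ∨ b ∧ b ∧ b ∧ b ∧ c ∧ l ∧ l ∨ b ∧ b ∧ b ∧ b ∧ c ∧ l ∧ l) ∨ d(b ∨ c ∨ l, b ∨ l ∨ l ∨ l, c) ∨ d(d(c ∨ c ∨ l ∨ l, c ∧ l, b ∨ l ∨ l), d(c ∨ c ∨ l, b ∧ b ∧ l, b ∧ c), b ∧ b ∨ c ∧ l ∧ l ∨ d(l, c, b)) ∨ l

Answer: yes — both canonical forms are d(b ∨ b ∧ b ∧ c ∨ b ∧ c ∧ l ∧ l ∨ c ∨ c ∨ l ∨ l, d(c, c, b) ∨ d(l, b, l), b ∧ b ∧ b ∧ b ∧ b ∧ c ∧ l ∨ b ∧ b ∧ b ∧ b ∧ c ∧ l ∧ l ∨ b ∧ b ∧ b ∧ b ∧ c ∧ l ∧ l) ∨ d(b ∨ c ∨ l, b ∨ l ∨ l ∨ l, c) ∨ d(d(c ∨ c ∨ l ∨ l, c ∧ l, b ∨ l ∨ l), d(c ∨ c ∨ l, b ∧ b ∧ l, b ∧ c), b ∧ b ∨ c ∧ l ∧ l ∨ d(l, c, b)) ∨ l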